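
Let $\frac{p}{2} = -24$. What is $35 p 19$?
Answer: $-31920$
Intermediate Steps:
$p = -48$ ($p = 2 \left(-24\right) = -48$)
$35 p 19 = 35 \left(-48\right) 19 = \left(-1680\right) 19 = -31920$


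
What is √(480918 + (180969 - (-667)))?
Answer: √662554 ≈ 813.97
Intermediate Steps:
√(480918 + (180969 - (-667))) = √(480918 + (180969 - 1*(-667))) = √(480918 + (180969 + 667)) = √(480918 + 181636) = √662554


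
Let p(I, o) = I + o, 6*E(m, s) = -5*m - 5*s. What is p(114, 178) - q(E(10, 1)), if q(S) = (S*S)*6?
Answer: -1273/6 ≈ -212.17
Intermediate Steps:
E(m, s) = -5*m/6 - 5*s/6 (E(m, s) = (-5*m - 5*s)/6 = -5*m/6 - 5*s/6)
q(S) = 6*S² (q(S) = S²*6 = 6*S²)
p(114, 178) - q(E(10, 1)) = (114 + 178) - 6*(-⅚*10 - ⅚*1)² = 292 - 6*(-25/3 - ⅚)² = 292 - 6*(-55/6)² = 292 - 6*3025/36 = 292 - 1*3025/6 = 292 - 3025/6 = -1273/6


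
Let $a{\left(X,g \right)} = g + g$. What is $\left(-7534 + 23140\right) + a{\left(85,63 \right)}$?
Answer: $15732$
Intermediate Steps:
$a{\left(X,g \right)} = 2 g$
$\left(-7534 + 23140\right) + a{\left(85,63 \right)} = \left(-7534 + 23140\right) + 2 \cdot 63 = 15606 + 126 = 15732$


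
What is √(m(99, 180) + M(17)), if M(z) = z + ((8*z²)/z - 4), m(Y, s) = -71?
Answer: √78 ≈ 8.8318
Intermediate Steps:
M(z) = -4 + 9*z (M(z) = z + (8*z - 4) = z + (-4 + 8*z) = -4 + 9*z)
√(m(99, 180) + M(17)) = √(-71 + (-4 + 9*17)) = √(-71 + (-4 + 153)) = √(-71 + 149) = √78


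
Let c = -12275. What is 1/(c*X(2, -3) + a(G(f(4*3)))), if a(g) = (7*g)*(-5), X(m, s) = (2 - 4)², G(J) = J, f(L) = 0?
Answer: -1/49100 ≈ -2.0367e-5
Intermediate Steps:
X(m, s) = 4 (X(m, s) = (-2)² = 4)
a(g) = -35*g
1/(c*X(2, -3) + a(G(f(4*3)))) = 1/(-12275*4 - 35*0) = 1/(-49100 + 0) = 1/(-49100) = -1/49100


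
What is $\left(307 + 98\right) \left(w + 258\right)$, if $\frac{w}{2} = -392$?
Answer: $-213030$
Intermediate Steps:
$w = -784$ ($w = 2 \left(-392\right) = -784$)
$\left(307 + 98\right) \left(w + 258\right) = \left(307 + 98\right) \left(-784 + 258\right) = 405 \left(-526\right) = -213030$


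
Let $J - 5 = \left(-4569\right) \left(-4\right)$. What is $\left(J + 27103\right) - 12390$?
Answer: $32994$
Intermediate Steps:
$J = 18281$ ($J = 5 - -18276 = 5 + 18276 = 18281$)
$\left(J + 27103\right) - 12390 = \left(18281 + 27103\right) - 12390 = 45384 - 12390 = 32994$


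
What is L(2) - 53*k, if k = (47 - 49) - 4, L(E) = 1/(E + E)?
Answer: 1273/4 ≈ 318.25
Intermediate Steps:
L(E) = 1/(2*E)
k = -6 (k = -2 - 4 = -6)
L(2) - 53*k = (½)/2 - 53*(-6) = (½)*(½) + 318 = ¼ + 318 = 1273/4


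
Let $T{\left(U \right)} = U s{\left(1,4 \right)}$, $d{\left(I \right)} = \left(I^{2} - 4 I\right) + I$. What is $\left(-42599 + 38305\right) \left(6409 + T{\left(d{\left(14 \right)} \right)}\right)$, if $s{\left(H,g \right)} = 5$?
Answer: $-30826626$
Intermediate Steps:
$d{\left(I \right)} = I^{2} - 3 I$
$T{\left(U \right)} = 5 U$ ($T{\left(U \right)} = U 5 = 5 U$)
$\left(-42599 + 38305\right) \left(6409 + T{\left(d{\left(14 \right)} \right)}\right) = \left(-42599 + 38305\right) \left(6409 + 5 \cdot 14 \left(-3 + 14\right)\right) = - 4294 \left(6409 + 5 \cdot 14 \cdot 11\right) = - 4294 \left(6409 + 5 \cdot 154\right) = - 4294 \left(6409 + 770\right) = \left(-4294\right) 7179 = -30826626$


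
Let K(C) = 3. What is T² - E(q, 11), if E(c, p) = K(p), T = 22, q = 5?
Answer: 481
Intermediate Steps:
E(c, p) = 3
T² - E(q, 11) = 22² - 1*3 = 484 - 3 = 481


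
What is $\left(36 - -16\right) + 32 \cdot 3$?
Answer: $148$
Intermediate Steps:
$\left(36 - -16\right) + 32 \cdot 3 = \left(36 + 16\right) + 96 = 52 + 96 = 148$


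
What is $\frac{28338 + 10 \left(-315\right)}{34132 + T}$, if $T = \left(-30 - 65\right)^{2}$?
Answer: $\frac{25188}{43157} \approx 0.58364$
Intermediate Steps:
$T = 9025$ ($T = \left(-95\right)^{2} = 9025$)
$\frac{28338 + 10 \left(-315\right)}{34132 + T} = \frac{28338 + 10 \left(-315\right)}{34132 + 9025} = \frac{28338 - 3150}{43157} = 25188 \cdot \frac{1}{43157} = \frac{25188}{43157}$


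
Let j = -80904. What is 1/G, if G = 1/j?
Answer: -80904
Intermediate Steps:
G = -1/80904 (G = 1/(-80904) = -1/80904 ≈ -1.2360e-5)
1/G = 1/(-1/80904) = -80904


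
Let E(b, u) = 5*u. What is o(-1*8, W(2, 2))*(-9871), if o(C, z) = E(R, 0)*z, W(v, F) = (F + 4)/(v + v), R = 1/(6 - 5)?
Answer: 0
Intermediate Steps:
R = 1 (R = 1/1 = 1)
W(v, F) = (4 + F)/(2*v) (W(v, F) = (4 + F)/((2*v)) = (4 + F)*(1/(2*v)) = (4 + F)/(2*v))
o(C, z) = 0 (o(C, z) = (5*0)*z = 0*z = 0)
o(-1*8, W(2, 2))*(-9871) = 0*(-9871) = 0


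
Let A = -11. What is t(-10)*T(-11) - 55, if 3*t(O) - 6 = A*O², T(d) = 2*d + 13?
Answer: 3227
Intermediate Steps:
T(d) = 13 + 2*d
t(O) = 2 - 11*O²/3 (t(O) = 2 + (-11*O²)/3 = 2 - 11*O²/3)
t(-10)*T(-11) - 55 = (2 - 11/3*(-10)²)*(13 + 2*(-11)) - 55 = (2 - 11/3*100)*(13 - 22) - 55 = (2 - 1100/3)*(-9) - 55 = -1094/3*(-9) - 55 = 3282 - 55 = 3227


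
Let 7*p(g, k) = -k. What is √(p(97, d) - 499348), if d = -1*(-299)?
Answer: 3*I*√2718905/7 ≈ 706.68*I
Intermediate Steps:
d = 299
p(g, k) = -k/7 (p(g, k) = (-k)/7 = -k/7)
√(p(97, d) - 499348) = √(-⅐*299 - 499348) = √(-299/7 - 499348) = √(-3495735/7) = 3*I*√2718905/7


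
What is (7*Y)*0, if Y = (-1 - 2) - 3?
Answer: 0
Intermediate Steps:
Y = -6 (Y = -3 - 3 = -6)
(7*Y)*0 = (7*(-6))*0 = -42*0 = 0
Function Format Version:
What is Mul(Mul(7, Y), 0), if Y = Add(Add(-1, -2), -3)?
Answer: 0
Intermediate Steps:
Y = -6 (Y = Add(-3, -3) = -6)
Mul(Mul(7, Y), 0) = Mul(Mul(7, -6), 0) = Mul(-42, 0) = 0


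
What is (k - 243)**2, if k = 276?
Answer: 1089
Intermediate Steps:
(k - 243)**2 = (276 - 243)**2 = 33**2 = 1089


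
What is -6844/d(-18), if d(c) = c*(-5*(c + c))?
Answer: 1711/810 ≈ 2.1123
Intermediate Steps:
d(c) = -10*c² (d(c) = c*(-10*c) = -10*c²)
-6844/d(-18) = -6844/((-10*(-18)²)) = -6844/((-10*324)) = -6844/(-3240) = -6844*(-1/3240) = 1711/810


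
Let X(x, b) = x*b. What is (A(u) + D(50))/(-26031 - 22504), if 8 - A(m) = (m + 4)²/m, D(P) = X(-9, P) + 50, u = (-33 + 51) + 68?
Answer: 20906/2087005 ≈ 0.010017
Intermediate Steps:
X(x, b) = b*x
u = 86 (u = 18 + 68 = 86)
D(P) = 50 - 9*P (D(P) = P*(-9) + 50 = -9*P + 50 = 50 - 9*P)
A(m) = 8 - (4 + m)²/m (A(m) = 8 - (m + 4)²/m = 8 - (4 + m)²/m)
(A(u) + D(50))/(-26031 - 22504) = ((-1*86 - 16/86) + (50 - 9*50))/(-26031 - 22504) = ((-86 - 16*1/86) + (50 - 450))/(-48535) = ((-86 - 8/43) - 400)*(-1/48535) = (-3706/43 - 400)*(-1/48535) = -20906/43*(-1/48535) = 20906/2087005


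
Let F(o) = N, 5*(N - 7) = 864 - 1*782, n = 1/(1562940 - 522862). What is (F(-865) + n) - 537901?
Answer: -2797173292259/5200390 ≈ -5.3788e+5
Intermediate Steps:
n = 1/1040078 ≈ 9.6147e-7
N = 117/5 (N = 7 + (864 - 1*782)/5 = 7 + (864 - 782)/5 = 7 + (⅕)*82 = 7 + 82/5 = 117/5 ≈ 23.400)
F(o) = 117/5
(F(-865) + n) - 537901 = (117/5 + 1/1040078) - 537901 = 121689131/5200390 - 537901 = -2797173292259/5200390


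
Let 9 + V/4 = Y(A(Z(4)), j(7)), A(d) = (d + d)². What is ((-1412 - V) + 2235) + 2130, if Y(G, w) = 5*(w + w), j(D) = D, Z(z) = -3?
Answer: 2709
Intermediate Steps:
A(d) = 4*d² (A(d) = (2*d)² = 4*d²)
Y(G, w) = 10*w (Y(G, w) = 5*(2*w) = 10*w)
V = 244 (V = -36 + 4*(10*7) = -36 + 4*70 = -36 + 280 = 244)
((-1412 - V) + 2235) + 2130 = ((-1412 - 1*244) + 2235) + 2130 = ((-1412 - 244) + 2235) + 2130 = (-1656 + 2235) + 2130 = 579 + 2130 = 2709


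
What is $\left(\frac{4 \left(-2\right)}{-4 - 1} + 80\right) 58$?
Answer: $\frac{23664}{5} \approx 4732.8$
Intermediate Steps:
$\left(\frac{4 \left(-2\right)}{-4 - 1} + 80\right) 58 = \left(- \frac{8}{-5} + 80\right) 58 = \left(\left(-8\right) \left(- \frac{1}{5}\right) + 80\right) 58 = \left(\frac{8}{5} + 80\right) 58 = \frac{408}{5} \cdot 58 = \frac{23664}{5}$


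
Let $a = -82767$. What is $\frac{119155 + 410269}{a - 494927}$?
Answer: $- \frac{264712}{288847} \approx -0.91644$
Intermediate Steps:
$\frac{119155 + 410269}{a - 494927} = \frac{119155 + 410269}{-82767 - 494927} = \frac{529424}{-577694} = 529424 \left(- \frac{1}{577694}\right) = - \frac{264712}{288847}$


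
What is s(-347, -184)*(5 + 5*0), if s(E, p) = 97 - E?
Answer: 2220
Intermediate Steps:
s(-347, -184)*(5 + 5*0) = (97 - 1*(-347))*(5 + 5*0) = (97 + 347)*(5 + 0) = 444*5 = 2220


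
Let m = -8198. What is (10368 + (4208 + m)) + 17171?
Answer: 23549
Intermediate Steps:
(10368 + (4208 + m)) + 17171 = (10368 + (4208 - 8198)) + 17171 = (10368 - 3990) + 17171 = 6378 + 17171 = 23549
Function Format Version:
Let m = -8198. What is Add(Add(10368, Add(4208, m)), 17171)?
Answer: 23549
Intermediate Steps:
Add(Add(10368, Add(4208, m)), 17171) = Add(Add(10368, Add(4208, -8198)), 17171) = Add(Add(10368, -3990), 17171) = Add(6378, 17171) = 23549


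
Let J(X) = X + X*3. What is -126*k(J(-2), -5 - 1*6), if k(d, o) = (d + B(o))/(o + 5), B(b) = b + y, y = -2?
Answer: -441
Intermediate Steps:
B(b) = -2 + b (B(b) = b - 2 = -2 + b)
J(X) = 4*X (J(X) = X + 3*X = 4*X)
k(d, o) = (-2 + d + o)/(5 + o) (k(d, o) = (d + (-2 + o))/(o + 5) = (-2 + d + o)/(5 + o))
-126*k(J(-2), -5 - 1*6) = -126*(-2 + 4*(-2) + (-5 - 1*6))/(5 + (-5 - 1*6)) = -126*(-2 - 8 + (-5 - 6))/(5 + (-5 - 6)) = -126*(-2 - 8 - 11)/(5 - 11) = -126*(-21)/(-6) = -(-21)*(-21) = -126*7/2 = -441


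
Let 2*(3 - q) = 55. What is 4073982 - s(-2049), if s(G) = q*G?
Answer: 8047563/2 ≈ 4.0238e+6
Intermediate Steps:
q = -49/2 (q = 3 - ½*55 = 3 - 55/2 = -49/2 ≈ -24.500)
s(G) = -49*G/2
4073982 - s(-2049) = 4073982 - (-49)*(-2049)/2 = 4073982 - 1*100401/2 = 4073982 - 100401/2 = 8047563/2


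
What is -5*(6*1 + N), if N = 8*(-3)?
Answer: 90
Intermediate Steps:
N = -24
-5*(6*1 + N) = -5*(6*1 - 24) = -5*(6 - 24) = -5*(-18) = 90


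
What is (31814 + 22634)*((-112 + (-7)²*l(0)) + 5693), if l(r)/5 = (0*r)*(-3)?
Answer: 303874288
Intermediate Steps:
l(r) = 0 (l(r) = 5*((0*r)*(-3)) = 5*(0*(-3)) = 5*0 = 0)
(31814 + 22634)*((-112 + (-7)²*l(0)) + 5693) = (31814 + 22634)*((-112 + (-7)²*0) + 5693) = 54448*((-112 + 49*0) + 5693) = 54448*((-112 + 0) + 5693) = 54448*(-112 + 5693) = 54448*5581 = 303874288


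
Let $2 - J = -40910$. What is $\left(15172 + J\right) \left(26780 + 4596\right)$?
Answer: $1759691584$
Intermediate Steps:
$J = 40912$ ($J = 2 - -40910 = 2 + 40910 = 40912$)
$\left(15172 + J\right) \left(26780 + 4596\right) = \left(15172 + 40912\right) \left(26780 + 4596\right) = 56084 \cdot 31376 = 1759691584$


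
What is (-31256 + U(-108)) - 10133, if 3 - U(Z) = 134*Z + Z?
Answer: -26806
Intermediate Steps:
U(Z) = 3 - 135*Z (U(Z) = 3 - (134*Z + Z) = 3 - 135*Z)
(-31256 + U(-108)) - 10133 = (-31256 + (3 - 135*(-108))) - 10133 = (-31256 + (3 + 14580)) - 10133 = (-31256 + 14583) - 10133 = -16673 - 10133 = -26806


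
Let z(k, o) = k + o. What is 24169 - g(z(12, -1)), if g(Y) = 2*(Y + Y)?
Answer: 24125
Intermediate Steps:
g(Y) = 4*Y (g(Y) = 2*(2*Y) = 4*Y)
24169 - g(z(12, -1)) = 24169 - 4*(12 - 1) = 24169 - 4*11 = 24169 - 1*44 = 24169 - 44 = 24125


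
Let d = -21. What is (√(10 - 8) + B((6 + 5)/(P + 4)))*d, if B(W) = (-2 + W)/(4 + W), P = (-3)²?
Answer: 5 - 21*√2 ≈ -24.698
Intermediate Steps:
P = 9
B(W) = (-2 + W)/(4 + W)
(√(10 - 8) + B((6 + 5)/(P + 4)))*d = (√(10 - 8) + (-2 + (6 + 5)/(9 + 4))/(4 + (6 + 5)/(9 + 4)))*(-21) = (√2 + (-2 + 11/13)/(4 + 11/13))*(-21) = (√2 - 15/13/(63/13))*(-21) = (√2 + (13/63)*(-15/13))*(-21) = (√2 - 5/21)*(-21) = (-5/21 + √2)*(-21) = 5 - 21*√2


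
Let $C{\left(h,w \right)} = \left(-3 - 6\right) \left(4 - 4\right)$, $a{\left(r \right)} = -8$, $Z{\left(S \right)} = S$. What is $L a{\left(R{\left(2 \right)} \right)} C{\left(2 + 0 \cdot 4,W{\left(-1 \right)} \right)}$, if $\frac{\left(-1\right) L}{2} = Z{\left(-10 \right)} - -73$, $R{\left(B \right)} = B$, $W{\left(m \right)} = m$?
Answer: $0$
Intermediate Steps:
$L = -126$ ($L = - 2 \left(-10 - -73\right) = - 2 \left(-10 + 73\right) = \left(-2\right) 63 = -126$)
$C{\left(h,w \right)} = 0$ ($C{\left(h,w \right)} = \left(-9\right) 0 = 0$)
$L a{\left(R{\left(2 \right)} \right)} C{\left(2 + 0 \cdot 4,W{\left(-1 \right)} \right)} = \left(-126\right) \left(-8\right) 0 = 1008 \cdot 0 = 0$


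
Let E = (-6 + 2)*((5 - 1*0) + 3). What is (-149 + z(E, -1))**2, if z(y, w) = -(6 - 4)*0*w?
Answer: 22201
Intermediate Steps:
E = -32 (E = -4*((5 + 0) + 3) = -4*(5 + 3) = -4*8 = -32)
z(y, w) = 0 (z(y, w) = -2*0*w = -0*w = -1*0 = 0)
(-149 + z(E, -1))**2 = (-149 + 0)**2 = (-149)**2 = 22201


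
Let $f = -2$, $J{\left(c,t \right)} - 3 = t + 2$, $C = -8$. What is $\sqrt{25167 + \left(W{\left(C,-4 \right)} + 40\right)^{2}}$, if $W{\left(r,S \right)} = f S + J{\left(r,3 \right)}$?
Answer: $\sqrt{28303} \approx 168.23$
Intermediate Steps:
$J{\left(c,t \right)} = 5 + t$ ($J{\left(c,t \right)} = 3 + \left(t + 2\right) = 3 + \left(2 + t\right) = 5 + t$)
$W{\left(r,S \right)} = 8 - 2 S$ ($W{\left(r,S \right)} = - 2 S + \left(5 + 3\right) = - 2 S + 8 = 8 - 2 S$)
$\sqrt{25167 + \left(W{\left(C,-4 \right)} + 40\right)^{2}} = \sqrt{25167 + \left(\left(8 - -8\right) + 40\right)^{2}} = \sqrt{25167 + \left(\left(8 + 8\right) + 40\right)^{2}} = \sqrt{25167 + \left(16 + 40\right)^{2}} = \sqrt{25167 + 56^{2}} = \sqrt{25167 + 3136} = \sqrt{28303}$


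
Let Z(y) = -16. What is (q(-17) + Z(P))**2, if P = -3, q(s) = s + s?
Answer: 2500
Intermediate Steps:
q(s) = 2*s
(q(-17) + Z(P))**2 = (2*(-17) - 16)**2 = (-34 - 16)**2 = (-50)**2 = 2500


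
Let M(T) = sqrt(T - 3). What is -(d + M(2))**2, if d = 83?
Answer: -(83 + I)**2 ≈ -6888.0 - 166.0*I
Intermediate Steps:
M(T) = sqrt(-3 + T)
-(d + M(2))**2 = -(83 + sqrt(-3 + 2))**2 = -(83 + sqrt(-1))**2 = -(83 + I)**2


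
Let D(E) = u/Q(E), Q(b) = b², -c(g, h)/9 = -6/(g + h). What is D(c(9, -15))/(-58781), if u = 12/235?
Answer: -4/372965445 ≈ -1.0725e-8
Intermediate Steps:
u = 12/235 (u = 12*(1/235) = 12/235 ≈ 0.051064)
c(g, h) = 54/(g + h) (c(g, h) = -(-54)/(g + h) = 54/(g + h))
D(E) = 12/(235*E²) (D(E) = 12/(235*(E²)) = 12/(235*E²))
D(c(9, -15))/(-58781) = (12/(235*(54/(9 - 15))²))/(-58781) = (12/(235*(54/(-6))²))*(-1/58781) = (12/(235*(54*(-⅙))²))*(-1/58781) = ((12/235)/(-9)²)*(-1/58781) = ((12/235)*(1/81))*(-1/58781) = (4/6345)*(-1/58781) = -4/372965445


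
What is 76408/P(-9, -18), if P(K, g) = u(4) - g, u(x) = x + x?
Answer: 38204/13 ≈ 2938.8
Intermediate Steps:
u(x) = 2*x
P(K, g) = 8 - g (P(K, g) = 2*4 - g = 8 - g)
76408/P(-9, -18) = 76408/(8 - 1*(-18)) = 76408/(8 + 18) = 76408/26 = 76408*(1/26) = 38204/13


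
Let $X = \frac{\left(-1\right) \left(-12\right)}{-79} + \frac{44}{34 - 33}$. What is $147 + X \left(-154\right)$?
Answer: $- \frac{521843}{79} \approx -6605.6$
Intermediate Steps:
$X = \frac{3464}{79}$ ($X = 12 \left(- \frac{1}{79}\right) + \frac{44}{34 - 33} = - \frac{12}{79} + \frac{44}{1} = - \frac{12}{79} + 44 \cdot 1 = - \frac{12}{79} + 44 = \frac{3464}{79} \approx 43.848$)
$147 + X \left(-154\right) = 147 + \frac{3464}{79} \left(-154\right) = 147 - \frac{533456}{79} = - \frac{521843}{79}$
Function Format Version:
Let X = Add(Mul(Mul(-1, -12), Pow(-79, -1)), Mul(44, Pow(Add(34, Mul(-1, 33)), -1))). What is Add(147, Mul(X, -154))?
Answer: Rational(-521843, 79) ≈ -6605.6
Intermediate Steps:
X = Rational(3464, 79) (X = Add(Mul(12, Rational(-1, 79)), Mul(44, Pow(Add(34, -33), -1))) = Add(Rational(-12, 79), Mul(44, Pow(1, -1))) = Add(Rational(-12, 79), Mul(44, 1)) = Add(Rational(-12, 79), 44) = Rational(3464, 79) ≈ 43.848)
Add(147, Mul(X, -154)) = Add(147, Mul(Rational(3464, 79), -154)) = Add(147, Rational(-533456, 79)) = Rational(-521843, 79)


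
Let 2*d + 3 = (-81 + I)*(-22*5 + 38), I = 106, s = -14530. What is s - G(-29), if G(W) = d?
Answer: -27257/2 ≈ -13629.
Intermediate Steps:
d = -1803/2 (d = -3/2 + ((-81 + 106)*(-22*5 + 38))/2 = -3/2 + (25*(-110 + 38))/2 = -3/2 + (25*(-72))/2 = -3/2 + (1/2)*(-1800) = -3/2 - 900 = -1803/2 ≈ -901.50)
G(W) = -1803/2
s - G(-29) = -14530 - 1*(-1803/2) = -14530 + 1803/2 = -27257/2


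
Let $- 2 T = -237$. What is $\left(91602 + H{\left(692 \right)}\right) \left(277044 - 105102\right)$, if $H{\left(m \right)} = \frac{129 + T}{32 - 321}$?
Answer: $\frac{4551774227631}{289} \approx 1.575 \cdot 10^{10}$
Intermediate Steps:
$T = \frac{237}{2}$ ($T = \left(- \frac{1}{2}\right) \left(-237\right) = \frac{237}{2} \approx 118.5$)
$H{\left(m \right)} = - \frac{495}{578}$ ($H{\left(m \right)} = \frac{129 + \frac{237}{2}}{32 - 321} = \frac{495}{2 \left(-289\right)} = \frac{495}{2} \left(- \frac{1}{289}\right) = - \frac{495}{578}$)
$\left(91602 + H{\left(692 \right)}\right) \left(277044 - 105102\right) = \left(91602 - \frac{495}{578}\right) \left(277044 - 105102\right) = \frac{52945461}{578} \cdot 171942 = \frac{4551774227631}{289}$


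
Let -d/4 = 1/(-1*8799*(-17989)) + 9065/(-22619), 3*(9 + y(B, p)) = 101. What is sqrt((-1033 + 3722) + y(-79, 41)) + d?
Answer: 5739421660384/3580253187609 + sqrt(24423)/3 ≈ 53.696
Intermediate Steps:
y(B, p) = 74/3 (y(B, p) = -9 + (1/3)*101 = -9 + 101/3 = 74/3)
d = 5739421660384/3580253187609 (d = -4*(1/(-1*8799*(-17989)) + 9065/(-22619)) = -4*(-1/17989/(-8799) + 9065*(-1/22619)) = -4*(-1/8799*(-1/17989) - 9065/22619) = -4*(1/158285211 - 9065/22619) = -4*(-1434855415096/3580253187609) = 5739421660384/3580253187609 ≈ 1.6031)
sqrt((-1033 + 3722) + y(-79, 41)) + d = sqrt((-1033 + 3722) + 74/3) + 5739421660384/3580253187609 = sqrt(2689 + 74/3) + 5739421660384/3580253187609 = sqrt(8141/3) + 5739421660384/3580253187609 = sqrt(24423)/3 + 5739421660384/3580253187609 = 5739421660384/3580253187609 + sqrt(24423)/3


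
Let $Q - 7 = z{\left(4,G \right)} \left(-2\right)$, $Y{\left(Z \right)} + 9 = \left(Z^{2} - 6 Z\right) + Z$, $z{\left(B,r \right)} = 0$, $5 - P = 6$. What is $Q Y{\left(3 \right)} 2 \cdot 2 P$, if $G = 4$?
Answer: $420$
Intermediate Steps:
$P = -1$ ($P = 5 - 6 = -1$)
$Y{\left(Z \right)} = -9 + Z^{2} - 5 Z$ ($Y{\left(Z \right)} = -9 + \left(\left(Z^{2} - 6 Z\right) + Z\right) = -9 + \left(Z^{2} - 5 Z\right) = -9 + Z^{2} - 5 Z$)
$Q = 7$ ($Q = 7 + 0 \left(-2\right) = 7 + 0 = 7$)
$Q Y{\left(3 \right)} 2 \cdot 2 P = 7 \left(-9 + 3^{2} - 15\right) 2 \cdot 2 \left(-1\right) = 7 \left(-9 + 9 - 15\right) 4 \left(-1\right) = 7 \left(-15\right) \left(-4\right) = \left(-105\right) \left(-4\right) = 420$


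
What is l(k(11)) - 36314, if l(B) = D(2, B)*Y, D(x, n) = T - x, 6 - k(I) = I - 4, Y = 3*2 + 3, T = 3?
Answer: -36305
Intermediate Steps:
Y = 9 (Y = 6 + 3 = 9)
k(I) = 10 - I (k(I) = 6 - (I - 4) = 6 - (-4 + I) = 6 + (4 - I) = 10 - I)
D(x, n) = 3 - x
l(B) = 9 (l(B) = (3 - 1*2)*9 = (3 - 2)*9 = 1*9 = 9)
l(k(11)) - 36314 = 9 - 36314 = -36305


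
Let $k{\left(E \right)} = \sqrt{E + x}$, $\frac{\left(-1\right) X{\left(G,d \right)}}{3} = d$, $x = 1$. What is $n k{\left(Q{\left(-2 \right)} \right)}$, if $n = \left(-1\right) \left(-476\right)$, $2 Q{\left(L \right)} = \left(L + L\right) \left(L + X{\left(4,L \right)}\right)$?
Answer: $476 i \sqrt{7} \approx 1259.4 i$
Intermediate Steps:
$X{\left(G,d \right)} = - 3 d$
$Q{\left(L \right)} = - 2 L^{2}$ ($Q{\left(L \right)} = \frac{\left(L + L\right) \left(L - 3 L\right)}{2} = \frac{2 L \left(- 2 L\right)}{2} = \frac{\left(-4\right) L^{2}}{2} = - 2 L^{2}$)
$n = 476$
$k{\left(E \right)} = \sqrt{1 + E}$ ($k{\left(E \right)} = \sqrt{E + 1} = \sqrt{1 + E}$)
$n k{\left(Q{\left(-2 \right)} \right)} = 476 \sqrt{1 - 2 \left(-2\right)^{2}} = 476 \sqrt{1 - 8} = 476 \sqrt{-7} = 476 i \sqrt{7}$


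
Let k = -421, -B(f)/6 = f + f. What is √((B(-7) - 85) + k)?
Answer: I*√422 ≈ 20.543*I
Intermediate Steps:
B(f) = -12*f (B(f) = -6*(f + f) = -12*f)
√((B(-7) - 85) + k) = √((-12*(-7) - 85) - 421) = √((84 - 85) - 421) = √(-1 - 421) = √(-422) = I*√422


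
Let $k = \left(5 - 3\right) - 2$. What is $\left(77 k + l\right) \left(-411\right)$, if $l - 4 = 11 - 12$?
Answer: $-1233$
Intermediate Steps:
$l = 3$ ($l = 4 + \left(11 - 12\right) = 4 - 1 = 3$)
$k = 0$ ($k = 2 - 2 = 0$)
$\left(77 k + l\right) \left(-411\right) = \left(77 \cdot 0 + 3\right) \left(-411\right) = \left(0 + 3\right) \left(-411\right) = 3 \left(-411\right) = -1233$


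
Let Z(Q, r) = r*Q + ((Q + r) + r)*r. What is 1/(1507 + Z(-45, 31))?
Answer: 1/639 ≈ 0.0015649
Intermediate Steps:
Z(Q, r) = Q*r + r*(Q + 2*r) (Z(Q, r) = Q*r + (Q + 2*r)*r = Q*r + r*(Q + 2*r))
1/(1507 + Z(-45, 31)) = 1/(1507 + 2*31*(-45 + 31)) = 1/(1507 + 2*31*(-14)) = 1/(1507 - 868) = 1/639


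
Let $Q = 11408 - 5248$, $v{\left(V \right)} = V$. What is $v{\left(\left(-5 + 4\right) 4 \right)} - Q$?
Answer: $-6164$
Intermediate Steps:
$Q = 6160$ ($Q = 11408 - 5248 = 6160$)
$v{\left(\left(-5 + 4\right) 4 \right)} - Q = \left(-5 + 4\right) 4 - 6160 = \left(-1\right) 4 - 6160 = -4 - 6160 = -6164$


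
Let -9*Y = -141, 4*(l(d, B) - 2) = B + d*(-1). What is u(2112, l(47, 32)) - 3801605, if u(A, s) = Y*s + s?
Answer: -22809805/6 ≈ -3.8016e+6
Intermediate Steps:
l(d, B) = 2 - d/4 + B/4 (l(d, B) = 2 + (B + d*(-1))/4 = 2 + (B - d)/4 = 2 + (-d/4 + B/4) = 2 - d/4 + B/4)
Y = 47/3 (Y = -1/9*(-141) = 47/3 ≈ 15.667)
u(A, s) = 50*s/3 (u(A, s) = 47*s/3 + s = 50*s/3)
u(2112, l(47, 32)) - 3801605 = 50*(2 - 1/4*47 + (1/4)*32)/3 - 3801605 = 50*(2 - 47/4 + 8)/3 - 3801605 = (50/3)*(-7/4) - 3801605 = -175/6 - 3801605 = -22809805/6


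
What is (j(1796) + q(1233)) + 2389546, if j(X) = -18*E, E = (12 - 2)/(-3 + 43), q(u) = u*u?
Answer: 7819661/2 ≈ 3.9098e+6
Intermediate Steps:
q(u) = u**2
E = 1/4 (E = 10/40 = 10*(1/40) = 1/4 ≈ 0.25000)
j(X) = -9/2 (j(X) = -18*1/4 = -9/2)
(j(1796) + q(1233)) + 2389546 = (-9/2 + 1233**2) + 2389546 = (-9/2 + 1520289) + 2389546 = 3040569/2 + 2389546 = 7819661/2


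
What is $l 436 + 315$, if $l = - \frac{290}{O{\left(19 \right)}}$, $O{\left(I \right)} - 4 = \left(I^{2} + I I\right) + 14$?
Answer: $\frac{5333}{37} \approx 144.14$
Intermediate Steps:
$O{\left(I \right)} = 18 + 2 I^{2}$ ($O{\left(I \right)} = 4 + \left(\left(I^{2} + I I\right) + 14\right) = 4 + \left(\left(I^{2} + I^{2}\right) + 14\right) = 4 + \left(2 I^{2} + 14\right) = 4 + \left(14 + 2 I^{2}\right) = 18 + 2 I^{2}$)
$l = - \frac{29}{74}$ ($l = - \frac{290}{18 + 2 \cdot 19^{2}} = - \frac{290}{18 + 2 \cdot 361} = - \frac{290}{18 + 722} = - \frac{290}{740} = \left(-290\right) \frac{1}{740} = - \frac{29}{74} \approx -0.39189$)
$l 436 + 315 = \left(- \frac{29}{74}\right) 436 + 315 = - \frac{6322}{37} + 315 = \frac{5333}{37}$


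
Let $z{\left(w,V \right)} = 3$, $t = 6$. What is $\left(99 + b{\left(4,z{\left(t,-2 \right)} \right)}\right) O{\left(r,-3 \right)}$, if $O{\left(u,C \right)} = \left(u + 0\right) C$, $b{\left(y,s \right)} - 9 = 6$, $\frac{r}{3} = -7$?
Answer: $7182$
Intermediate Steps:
$r = -21$ ($r = 3 \left(-7\right) = -21$)
$b{\left(y,s \right)} = 15$ ($b{\left(y,s \right)} = 9 + 6 = 15$)
$O{\left(u,C \right)} = C u$ ($O{\left(u,C \right)} = u C = C u$)
$\left(99 + b{\left(4,z{\left(t,-2 \right)} \right)}\right) O{\left(r,-3 \right)} = \left(99 + 15\right) \left(\left(-3\right) \left(-21\right)\right) = 114 \cdot 63 = 7182$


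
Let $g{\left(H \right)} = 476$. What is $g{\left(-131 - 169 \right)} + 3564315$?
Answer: $3564791$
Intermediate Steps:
$g{\left(-131 - 169 \right)} + 3564315 = 476 + 3564315 = 3564791$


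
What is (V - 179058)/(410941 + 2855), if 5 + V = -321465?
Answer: -125132/103449 ≈ -1.2096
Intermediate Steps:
V = -321470 (V = -5 - 321465 = -321470)
(V - 179058)/(410941 + 2855) = (-321470 - 179058)/(410941 + 2855) = -500528/413796 = -500528*1/413796 = -125132/103449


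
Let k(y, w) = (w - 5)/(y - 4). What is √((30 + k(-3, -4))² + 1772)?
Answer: √134789/7 ≈ 52.448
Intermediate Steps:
k(y, w) = (-5 + w)/(-4 + y)
√((30 + k(-3, -4))² + 1772) = √((30 + (-5 - 4)/(-4 - 3))² + 1772) = √((30 - 9/(-7))² + 1772) = √((30 - ⅐*(-9))² + 1772) = √((30 + 9/7)² + 1772) = √((219/7)² + 1772) = √(47961/49 + 1772) = √(134789/49) = √134789/7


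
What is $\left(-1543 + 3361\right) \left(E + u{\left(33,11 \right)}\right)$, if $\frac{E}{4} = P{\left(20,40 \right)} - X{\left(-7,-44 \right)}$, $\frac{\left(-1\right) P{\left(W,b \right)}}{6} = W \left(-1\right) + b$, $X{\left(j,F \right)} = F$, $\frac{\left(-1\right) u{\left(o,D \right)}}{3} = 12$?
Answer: $-618120$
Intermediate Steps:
$u{\left(o,D \right)} = -36$ ($u{\left(o,D \right)} = \left(-3\right) 12 = -36$)
$P{\left(W,b \right)} = - 6 b + 6 W$ ($P{\left(W,b \right)} = - 6 \left(W \left(-1\right) + b\right) = - 6 \left(- W + b\right) = - 6 \left(b - W\right) = - 6 b + 6 W$)
$E = -304$ ($E = 4 \left(\left(\left(-6\right) 40 + 6 \cdot 20\right) - -44\right) = 4 \left(\left(-240 + 120\right) + 44\right) = 4 \left(-120 + 44\right) = 4 \left(-76\right) = -304$)
$\left(-1543 + 3361\right) \left(E + u{\left(33,11 \right)}\right) = \left(-1543 + 3361\right) \left(-304 - 36\right) = 1818 \left(-340\right) = -618120$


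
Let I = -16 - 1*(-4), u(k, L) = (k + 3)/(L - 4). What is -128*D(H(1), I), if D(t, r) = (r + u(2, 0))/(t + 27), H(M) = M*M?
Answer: 424/7 ≈ 60.571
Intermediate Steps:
u(k, L) = (3 + k)/(-4 + L)
H(M) = M**2
I = -12 (I = -16 + 4 = -12)
D(t, r) = (-5/4 + r)/(27 + t) (D(t, r) = (r + (3 + 2)/(-4 + 0))/(t + 27) = (r + 5/(-4))/(27 + t) = (r - 1/4*5)/(27 + t) = (r - 5/4)/(27 + t) = (-5/4 + r)/(27 + t))
-128*D(H(1), I) = -128*(-5/4 - 12)/(27 + 1**2) = -128*(-53)/((27 + 1)*4) = -128*(-53)/(28*4) = -32*(-53)/(7*4) = -128*(-53/112) = 424/7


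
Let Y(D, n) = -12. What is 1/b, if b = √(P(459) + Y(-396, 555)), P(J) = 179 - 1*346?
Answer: -I*√179/179 ≈ -0.074744*I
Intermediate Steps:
P(J) = -167 (P(J) = 179 - 346 = -167)
b = I*√179 (b = √(-167 - 12) = √(-179) = I*√179 ≈ 13.379*I)
1/b = 1/(I*√179) = -I*√179/179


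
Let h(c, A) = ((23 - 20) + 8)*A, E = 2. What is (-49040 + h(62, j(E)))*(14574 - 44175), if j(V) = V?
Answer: 1450981818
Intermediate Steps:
h(c, A) = 11*A (h(c, A) = (3 + 8)*A = 11*A)
(-49040 + h(62, j(E)))*(14574 - 44175) = (-49040 + 11*2)*(14574 - 44175) = (-49040 + 22)*(-29601) = -49018*(-29601) = 1450981818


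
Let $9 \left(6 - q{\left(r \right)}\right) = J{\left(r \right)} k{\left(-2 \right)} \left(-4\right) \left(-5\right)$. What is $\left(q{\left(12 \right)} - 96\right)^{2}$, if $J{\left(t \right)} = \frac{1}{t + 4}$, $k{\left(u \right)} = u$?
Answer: $\frac{2608225}{324} \approx 8050.1$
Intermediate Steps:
$J{\left(t \right)} = \frac{1}{4 + t}$
$q{\left(r \right)} = 6 + \frac{40}{9 \left(4 + r\right)}$ ($q{\left(r \right)} = 6 - \frac{\frac{\left(-2\right) \left(-4\right)}{4 + r} \left(-5\right)}{9} = 6 - \frac{\frac{1}{4 + r} 8 \left(-5\right)}{9} = 6 - \frac{\frac{8}{4 + r} \left(-5\right)}{9} = 6 - \frac{\left(-40\right) \frac{1}{4 + r}}{9} = 6 + \frac{40}{9 \left(4 + r\right)}$)
$\left(q{\left(12 \right)} - 96\right)^{2} = \left(\frac{2 \left(128 + 27 \cdot 12\right)}{9 \left(4 + 12\right)} - 96\right)^{2} = \left(\frac{2 \left(128 + 324\right)}{9 \cdot 16} - 96\right)^{2} = \left(\frac{2}{9} \cdot \frac{1}{16} \cdot 452 - 96\right)^{2} = \left(\frac{113}{18} - 96\right)^{2} = \left(- \frac{1615}{18}\right)^{2} = \frac{2608225}{324}$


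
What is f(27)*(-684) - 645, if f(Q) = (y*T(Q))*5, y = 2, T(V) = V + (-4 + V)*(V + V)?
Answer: -8680605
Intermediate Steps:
T(V) = V + 2*V*(-4 + V) (T(V) = V + (-4 + V)*(2*V) = V + 2*V*(-4 + V))
f(Q) = 10*Q*(-7 + 2*Q) (f(Q) = (2*(Q*(-7 + 2*Q)))*5 = (2*Q*(-7 + 2*Q))*5 = 10*Q*(-7 + 2*Q))
f(27)*(-684) - 645 = (10*27*(-7 + 2*27))*(-684) - 645 = (10*27*(-7 + 54))*(-684) - 645 = (10*27*47)*(-684) - 645 = 12690*(-684) - 645 = -8679960 - 645 = -8680605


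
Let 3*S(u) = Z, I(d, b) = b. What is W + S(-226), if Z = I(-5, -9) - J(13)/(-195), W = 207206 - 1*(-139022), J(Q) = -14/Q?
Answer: 2633041111/7605 ≈ 3.4623e+5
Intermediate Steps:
W = 346228 (W = 207206 + 139022 = 346228)
Z = -22829/2535 (Z = -9 - (-14/13)/(-195) = -9 - (-14*1/13)*(-1)/195 = -9 - (-14)*(-1)/(13*195) = -9 - 1*14/2535 = -9 - 14/2535 = -22829/2535 ≈ -9.0055)
S(u) = -22829/7605 (S(u) = (1/3)*(-22829/2535) = -22829/7605)
W + S(-226) = 346228 - 22829/7605 = 2633041111/7605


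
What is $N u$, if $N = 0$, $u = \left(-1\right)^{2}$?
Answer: $0$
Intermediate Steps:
$u = 1$
$N u = 0 \cdot 1 = 0$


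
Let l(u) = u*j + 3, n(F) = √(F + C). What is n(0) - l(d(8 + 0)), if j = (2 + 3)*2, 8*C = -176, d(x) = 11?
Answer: -113 + I*√22 ≈ -113.0 + 4.6904*I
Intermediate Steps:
C = -22 (C = (⅛)*(-176) = -22)
j = 10 (j = 5*2 = 10)
n(F) = √(-22 + F) (n(F) = √(F - 22) = √(-22 + F))
l(u) = 3 + 10*u (l(u) = u*10 + 3 = 10*u + 3 = 3 + 10*u)
n(0) - l(d(8 + 0)) = √(-22 + 0) - (3 + 10*11) = √(-22) - (3 + 110) = I*√22 - 1*113 = I*√22 - 113 = -113 + I*√22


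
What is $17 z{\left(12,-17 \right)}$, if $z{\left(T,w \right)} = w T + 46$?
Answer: $-2686$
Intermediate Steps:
$z{\left(T,w \right)} = 46 + T w$ ($z{\left(T,w \right)} = T w + 46 = 46 + T w$)
$17 z{\left(12,-17 \right)} = 17 \left(46 + 12 \left(-17\right)\right) = 17 \left(46 - 204\right) = 17 \left(-158\right) = -2686$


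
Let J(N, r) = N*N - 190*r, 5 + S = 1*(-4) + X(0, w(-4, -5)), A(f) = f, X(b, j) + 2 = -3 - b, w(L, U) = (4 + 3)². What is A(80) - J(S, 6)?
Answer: 1024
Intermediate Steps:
w(L, U) = 49 (w(L, U) = 7² = 49)
X(b, j) = -5 - b (X(b, j) = -2 + (-3 - b) = -5 - b)
S = -14 (S = -5 + (1*(-4) + (-5 - 1*0)) = -5 + (-4 + (-5 + 0)) = -5 + (-4 - 5) = -5 - 9 = -14)
J(N, r) = N² - 190*r
A(80) - J(S, 6) = 80 - ((-14)² - 190*6) = 80 - (196 - 1140) = 80 - 1*(-944) = 80 + 944 = 1024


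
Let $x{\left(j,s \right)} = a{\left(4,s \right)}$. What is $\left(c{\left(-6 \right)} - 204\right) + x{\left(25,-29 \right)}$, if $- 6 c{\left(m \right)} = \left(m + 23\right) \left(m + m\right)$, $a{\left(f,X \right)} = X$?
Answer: $-199$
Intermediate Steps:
$c{\left(m \right)} = - \frac{m \left(23 + m\right)}{3}$ ($c{\left(m \right)} = - \frac{\left(m + 23\right) \left(m + m\right)}{6} = - \frac{\left(23 + m\right) 2 m}{6} = - \frac{2 m \left(23 + m\right)}{6} = - \frac{m \left(23 + m\right)}{3}$)
$x{\left(j,s \right)} = s$
$\left(c{\left(-6 \right)} - 204\right) + x{\left(25,-29 \right)} = \left(\left(- \frac{1}{3}\right) \left(-6\right) \left(23 - 6\right) - 204\right) - 29 = \left(\left(- \frac{1}{3}\right) \left(-6\right) 17 - 204\right) - 29 = \left(34 - 204\right) - 29 = -170 - 29 = -199$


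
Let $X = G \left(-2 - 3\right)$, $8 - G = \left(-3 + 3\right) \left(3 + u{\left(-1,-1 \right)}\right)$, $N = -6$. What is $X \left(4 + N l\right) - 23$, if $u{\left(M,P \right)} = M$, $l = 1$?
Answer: $57$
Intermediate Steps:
$G = 8$ ($G = 8 - \left(-3 + 3\right) \left(3 - 1\right) = 8 - 0 \cdot 2 = 8 - 0 = 8 + 0 = 8$)
$X = -40$ ($X = 8 \left(-2 - 3\right) = 8 \left(-5\right) = -40$)
$X \left(4 + N l\right) - 23 = - 40 \left(4 - 6\right) - 23 = \left(-40\right) \left(-2\right) - 23 = 80 - 23 = 57$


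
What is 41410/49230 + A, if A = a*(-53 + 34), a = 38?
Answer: -3550265/4923 ≈ -721.16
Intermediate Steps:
A = -722 (A = 38*(-53 + 34) = 38*(-19) = -722)
41410/49230 + A = 41410/49230 - 722 = 41410*(1/49230) - 722 = 4141/4923 - 722 = -3550265/4923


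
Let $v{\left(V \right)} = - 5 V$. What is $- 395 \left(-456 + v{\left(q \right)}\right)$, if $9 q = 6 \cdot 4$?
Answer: $\frac{556160}{3} \approx 1.8539 \cdot 10^{5}$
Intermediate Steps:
$q = \frac{8}{3}$ ($q = \frac{6 \cdot 4}{9} = \frac{1}{9} \cdot 24 = \frac{8}{3} \approx 2.6667$)
$- 395 \left(-456 + v{\left(q \right)}\right) = - 395 \left(-456 - \frac{40}{3}\right) = \left(-395\right) \left(- \frac{1408}{3}\right) = \frac{556160}{3}$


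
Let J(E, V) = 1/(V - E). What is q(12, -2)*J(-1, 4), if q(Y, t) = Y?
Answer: 12/5 ≈ 2.4000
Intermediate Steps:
q(12, -2)*J(-1, 4) = 12*(-1/(-1 - 1*4)) = 12*(-1/(-1 - 4)) = 12*(-1/(-5)) = 12*(-1*(-1/5)) = 12*(1/5) = 12/5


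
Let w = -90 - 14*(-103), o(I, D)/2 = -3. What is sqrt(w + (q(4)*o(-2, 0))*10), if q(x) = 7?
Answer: 2*sqrt(233) ≈ 30.529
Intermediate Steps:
o(I, D) = -6 (o(I, D) = 2*(-3) = -6)
w = 1352 (w = -90 + 1442 = 1352)
sqrt(w + (q(4)*o(-2, 0))*10) = sqrt(1352 + (7*(-6))*10) = sqrt(1352 - 42*10) = sqrt(1352 - 420) = sqrt(932) = 2*sqrt(233)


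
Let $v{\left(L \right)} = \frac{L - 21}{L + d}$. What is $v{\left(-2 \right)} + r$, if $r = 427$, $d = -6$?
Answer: $\frac{3439}{8} \approx 429.88$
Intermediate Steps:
$v{\left(L \right)} = \frac{-21 + L}{-6 + L}$ ($v{\left(L \right)} = \frac{L - 21}{L - 6} = \frac{-21 + L}{-6 + L}$)
$v{\left(-2 \right)} + r = \frac{-21 - 2}{-6 - 2} + 427 = \frac{1}{-8} \left(-23\right) + 427 = \left(- \frac{1}{8}\right) \left(-23\right) + 427 = \frac{23}{8} + 427 = \frac{3439}{8}$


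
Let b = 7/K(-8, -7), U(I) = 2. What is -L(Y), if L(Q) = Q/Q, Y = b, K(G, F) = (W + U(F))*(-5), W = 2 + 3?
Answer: -1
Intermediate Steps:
W = 5
K(G, F) = -35 (K(G, F) = (5 + 2)*(-5) = 7*(-5) = -35)
b = -⅕ (b = 7/(-35) = 7*(-1/35) = -⅕ ≈ -0.20000)
Y = -⅕ ≈ -0.20000
L(Q) = 1
-L(Y) = -1*1 = -1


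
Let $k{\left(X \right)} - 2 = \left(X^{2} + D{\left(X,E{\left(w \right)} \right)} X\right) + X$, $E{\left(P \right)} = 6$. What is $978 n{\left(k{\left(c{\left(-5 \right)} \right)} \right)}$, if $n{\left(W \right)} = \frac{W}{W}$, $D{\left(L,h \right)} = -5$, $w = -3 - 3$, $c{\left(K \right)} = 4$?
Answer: $978$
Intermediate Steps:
$w = -6$ ($w = -3 - 3 = -6$)
$k{\left(X \right)} = 2 + X^{2} - 4 X$ ($k{\left(X \right)} = 2 + \left(\left(X^{2} - 5 X\right) + X\right) = 2 + \left(X^{2} - 4 X\right) = 2 + X^{2} - 4 X$)
$n{\left(W \right)} = 1$
$978 n{\left(k{\left(c{\left(-5 \right)} \right)} \right)} = 978 \cdot 1 = 978$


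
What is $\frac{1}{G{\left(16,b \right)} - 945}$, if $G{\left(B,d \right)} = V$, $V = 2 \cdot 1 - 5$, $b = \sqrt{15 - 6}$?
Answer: $- \frac{1}{948} \approx -0.0010549$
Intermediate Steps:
$b = 3$ ($b = \sqrt{9} = 3$)
$V = -3$ ($V = 2 - 5 = -3$)
$G{\left(B,d \right)} = -3$
$\frac{1}{G{\left(16,b \right)} - 945} = \frac{1}{-3 - 945} = \frac{1}{-948} = - \frac{1}{948}$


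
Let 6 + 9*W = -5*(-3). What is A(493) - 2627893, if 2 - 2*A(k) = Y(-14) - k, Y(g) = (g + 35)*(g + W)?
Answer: -2627509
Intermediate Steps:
W = 1 (W = -⅔ + (-5*(-3))/9 = -⅔ + (⅑)*15 = -⅔ + 5/3 = 1)
Y(g) = (1 + g)*(35 + g) (Y(g) = (g + 35)*(g + 1) = (35 + g)*(1 + g) = (1 + g)*(35 + g))
A(k) = 275/2 + k/2 (A(k) = 1 - ((35 + (-14)² + 36*(-14)) - k)/2 = 1 - ((35 + 196 - 504) - k)/2 = 1 - (-273 - k)/2 = 1 + (273/2 + k/2) = 275/2 + k/2)
A(493) - 2627893 = (275/2 + (½)*493) - 2627893 = (275/2 + 493/2) - 2627893 = 384 - 2627893 = -2627509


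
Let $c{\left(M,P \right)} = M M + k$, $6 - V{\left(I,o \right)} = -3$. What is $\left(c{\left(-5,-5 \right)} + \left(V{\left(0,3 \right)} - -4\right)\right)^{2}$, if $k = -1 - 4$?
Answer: $1089$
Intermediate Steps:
$V{\left(I,o \right)} = 9$ ($V{\left(I,o \right)} = 6 - -3 = 6 + 3 = 9$)
$k = -5$
$c{\left(M,P \right)} = -5 + M^{2}$ ($c{\left(M,P \right)} = M M - 5 = M^{2} - 5 = -5 + M^{2}$)
$\left(c{\left(-5,-5 \right)} + \left(V{\left(0,3 \right)} - -4\right)\right)^{2} = \left(\left(-5 + \left(-5\right)^{2}\right) + \left(9 - -4\right)\right)^{2} = \left(\left(-5 + 25\right) + \left(9 + 4\right)\right)^{2} = \left(20 + 13\right)^{2} = 33^{2} = 1089$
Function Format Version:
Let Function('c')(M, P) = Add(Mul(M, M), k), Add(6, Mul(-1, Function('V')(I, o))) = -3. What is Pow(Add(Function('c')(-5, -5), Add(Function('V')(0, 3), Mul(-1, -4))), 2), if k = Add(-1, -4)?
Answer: 1089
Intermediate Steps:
Function('V')(I, o) = 9 (Function('V')(I, o) = Add(6, Mul(-1, -3)) = Add(6, 3) = 9)
k = -5
Function('c')(M, P) = Add(-5, Pow(M, 2)) (Function('c')(M, P) = Add(Mul(M, M), -5) = Add(Pow(M, 2), -5) = Add(-5, Pow(M, 2)))
Pow(Add(Function('c')(-5, -5), Add(Function('V')(0, 3), Mul(-1, -4))), 2) = Pow(Add(Add(-5, Pow(-5, 2)), Add(9, Mul(-1, -4))), 2) = Pow(Add(Add(-5, 25), Add(9, 4)), 2) = Pow(Add(20, 13), 2) = Pow(33, 2) = 1089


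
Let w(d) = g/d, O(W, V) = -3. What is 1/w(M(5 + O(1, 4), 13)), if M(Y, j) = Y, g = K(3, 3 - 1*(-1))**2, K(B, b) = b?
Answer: 1/8 ≈ 0.12500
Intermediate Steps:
g = 16 (g = (3 - 1*(-1))**2 = (3 + 1)**2 = 4**2 = 16)
w(d) = 16/d
1/w(M(5 + O(1, 4), 13)) = 1/(16/(5 - 3)) = 1/(16/2) = 1/(16*(1/2)) = 1/8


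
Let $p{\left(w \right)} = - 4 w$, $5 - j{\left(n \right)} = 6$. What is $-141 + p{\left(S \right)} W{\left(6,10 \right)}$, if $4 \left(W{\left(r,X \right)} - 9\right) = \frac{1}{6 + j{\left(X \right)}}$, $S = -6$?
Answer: $\frac{381}{5} \approx 76.2$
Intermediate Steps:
$j{\left(n \right)} = -1$ ($j{\left(n \right)} = 5 - 6 = -1$)
$p{\left(w \right)} = - 4 w$
$W{\left(r,X \right)} = \frac{181}{20}$ ($W{\left(r,X \right)} = 9 + \frac{1}{4 \left(6 - 1\right)} = 9 + \frac{1}{4 \cdot 5} = 9 + \frac{1}{4} \cdot \frac{1}{5} = 9 + \frac{1}{20} = \frac{181}{20}$)
$-141 + p{\left(S \right)} W{\left(6,10 \right)} = -141 + \left(-4\right) \left(-6\right) \frac{181}{20} = -141 + 24 \cdot \frac{181}{20} = -141 + \frac{1086}{5} = \frac{381}{5}$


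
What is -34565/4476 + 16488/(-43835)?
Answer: -1588957063/196205460 ≈ -8.0984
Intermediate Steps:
-34565/4476 + 16488/(-43835) = -34565*1/4476 + 16488*(-1/43835) = -34565/4476 - 16488/43835 = -1588957063/196205460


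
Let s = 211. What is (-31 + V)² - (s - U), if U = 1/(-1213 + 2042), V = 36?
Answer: -154193/829 ≈ -186.00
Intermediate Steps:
U = 1/829 ≈ 0.0012063
(-31 + V)² - (s - U) = (-31 + 36)² - (211 - 1*1/829) = 5² - (211 - 1/829) = 25 - 1*174918/829 = 25 - 174918/829 = -154193/829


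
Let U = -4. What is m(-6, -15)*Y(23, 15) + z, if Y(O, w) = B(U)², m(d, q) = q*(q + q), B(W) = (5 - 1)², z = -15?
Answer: 115185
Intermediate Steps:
B(W) = 16 (B(W) = 4² = 16)
m(d, q) = 2*q² (m(d, q) = q*(2*q) = 2*q²)
Y(O, w) = 256 (Y(O, w) = 16² = 256)
m(-6, -15)*Y(23, 15) + z = (2*(-15)²)*256 - 15 = (2*225)*256 - 15 = 450*256 - 15 = 115200 - 15 = 115185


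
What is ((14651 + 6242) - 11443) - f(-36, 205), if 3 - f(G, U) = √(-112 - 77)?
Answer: 9447 + 3*I*√21 ≈ 9447.0 + 13.748*I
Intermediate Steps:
f(G, U) = 3 - 3*I*√21 (f(G, U) = 3 - √(-112 - 77) = 3 - √(-189) = 3 - 3*I*√21)
((14651 + 6242) - 11443) - f(-36, 205) = ((14651 + 6242) - 11443) - (3 - 3*I*√21) = (20893 - 11443) + (-3 + 3*I*√21) = 9450 + (-3 + 3*I*√21) = 9447 + 3*I*√21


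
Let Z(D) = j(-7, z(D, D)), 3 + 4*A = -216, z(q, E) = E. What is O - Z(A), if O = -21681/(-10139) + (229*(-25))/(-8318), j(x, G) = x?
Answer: 828741747/84336202 ≈ 9.8266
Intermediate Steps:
A = -219/4 (A = -¾ + (¼)*(-216) = -¾ - 54 = -219/4 ≈ -54.750)
Z(D) = -7
O = 238388333/84336202 (O = -21681*(-1/10139) - 5725*(-1/8318) = 21681/10139 + 5725/8318 = 238388333/84336202 ≈ 2.8266)
O - Z(A) = 238388333/84336202 - 1*(-7) = 238388333/84336202 + 7 = 828741747/84336202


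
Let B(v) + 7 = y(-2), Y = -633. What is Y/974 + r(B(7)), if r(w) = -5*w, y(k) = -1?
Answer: 38327/974 ≈ 39.350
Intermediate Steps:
B(v) = -8 (B(v) = -7 - 1 = -8)
Y/974 + r(B(7)) = -633/974 - 5*(-8) = -633*1/974 + 40 = -633/974 + 40 = 38327/974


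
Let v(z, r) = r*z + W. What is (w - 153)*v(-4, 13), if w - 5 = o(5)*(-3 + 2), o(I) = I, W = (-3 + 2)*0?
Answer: 7956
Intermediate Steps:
W = 0 (W = -1*0 = 0)
w = 0 (w = 5 + 5*(-3 + 2) = 5 + 5*(-1) = 5 - 5 = 0)
v(z, r) = r*z (v(z, r) = r*z + 0 = r*z)
(w - 153)*v(-4, 13) = (0 - 153)*(13*(-4)) = -153*(-52) = 7956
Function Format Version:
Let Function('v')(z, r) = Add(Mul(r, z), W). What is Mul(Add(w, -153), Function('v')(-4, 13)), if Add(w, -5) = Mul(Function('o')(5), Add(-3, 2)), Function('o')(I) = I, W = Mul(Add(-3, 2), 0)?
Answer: 7956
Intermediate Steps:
W = 0 (W = Mul(-1, 0) = 0)
w = 0 (w = Add(5, Mul(5, Add(-3, 2))) = Add(5, Mul(5, -1)) = Add(5, -5) = 0)
Function('v')(z, r) = Mul(r, z) (Function('v')(z, r) = Add(Mul(r, z), 0) = Mul(r, z))
Mul(Add(w, -153), Function('v')(-4, 13)) = Mul(Add(0, -153), Mul(13, -4)) = Mul(-153, -52) = 7956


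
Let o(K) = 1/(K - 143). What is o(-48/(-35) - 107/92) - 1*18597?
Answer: -8550699253/459789 ≈ -18597.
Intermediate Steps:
o(K) = 1/(-143 + K)
o(-48/(-35) - 107/92) - 1*18597 = 1/(-143 + (-48/(-35) - 107/92)) - 1*18597 = 1/(-143 + (-48*(-1/35) - 107*1/92)) - 18597 = 1/(-143 + (48/35 - 107/92)) - 18597 = 1/(-143 + 671/3220) - 18597 = 1/(-459789/3220) - 18597 = -3220/459789 - 18597 = -8550699253/459789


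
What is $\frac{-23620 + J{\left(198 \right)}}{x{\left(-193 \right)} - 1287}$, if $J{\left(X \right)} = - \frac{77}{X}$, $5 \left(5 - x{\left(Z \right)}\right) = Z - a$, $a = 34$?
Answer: $\frac{2125835}{111294} \approx 19.101$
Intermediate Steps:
$x{\left(Z \right)} = \frac{59}{5} - \frac{Z}{5}$ ($x{\left(Z \right)} = 5 - \frac{Z - 34}{5} = 5 - \frac{-34 + Z}{5} = 5 - \left(- \frac{34}{5} + \frac{Z}{5}\right) = \frac{59}{5} - \frac{Z}{5}$)
$\frac{-23620 + J{\left(198 \right)}}{x{\left(-193 \right)} - 1287} = \frac{-23620 - \frac{77}{198}}{\left(\frac{59}{5} - - \frac{193}{5}\right) - 1287} = \frac{-23620 - \frac{7}{18}}{\left(\frac{59}{5} + \frac{193}{5}\right) - 1287} = \frac{-23620 - \frac{7}{18}}{\frac{252}{5} - 1287} = - \frac{425167}{18 \left(- \frac{6183}{5}\right)} = \left(- \frac{425167}{18}\right) \left(- \frac{5}{6183}\right) = \frac{2125835}{111294}$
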